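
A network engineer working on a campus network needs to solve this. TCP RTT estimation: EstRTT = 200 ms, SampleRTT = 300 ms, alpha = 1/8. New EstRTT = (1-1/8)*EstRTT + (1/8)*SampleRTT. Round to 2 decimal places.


Given: EstRTT = 200 ms, SampleRTT = 300 ms, alpha = 1/8
New EstRTT = (1 - alpha) * EstRTT + alpha * SampleRTT
(7/8) * 200 = 175
(1/8) * 300 = 37.5
New EstRTT = 175 + 37.5 = 212.5 ms -> 212.50 ms (2 dp)

212.50


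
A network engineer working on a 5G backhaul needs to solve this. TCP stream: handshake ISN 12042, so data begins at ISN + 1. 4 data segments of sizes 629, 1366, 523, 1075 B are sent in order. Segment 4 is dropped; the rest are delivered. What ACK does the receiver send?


SYN uses sequence number 12042; first data byte = ISN + 1 = 12043.
Segment 1: SEQ = 12043, len = 629 B, covers [12043, 12671]
Segment 2: SEQ = 12672, len = 1366 B, covers [12672, 14037]
Segment 3: SEQ = 14038, len = 523 B, covers [14038, 14560]
Segment 4: SEQ = 14561, len = 1075 B, covers [14561, 15635] [LOST]
In-order data received: bytes [12043, 14560] (segments 1..3).
Segment 4 missing -> gap begins at byte 14561.
Cumulative ACK = next expected in-order byte = 12043 + 629 + 1366 + 523 = 14561

14561


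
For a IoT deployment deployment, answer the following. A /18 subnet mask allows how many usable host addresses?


Given: subnet mask /18
Host bits = 32 - 18 = 14
Total addresses = 2^14 = 16384
Usable hosts = 16384 - 2 (network + broadcast) = 16382

16382


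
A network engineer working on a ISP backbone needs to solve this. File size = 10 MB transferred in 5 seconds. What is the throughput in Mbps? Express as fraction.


Given: file = 10 MB, time = 5 s
File in Mb = 10 * 8 = 80 Mb
Throughput = 80 / 5 Mbps
Throughput = 16 Mbps

16


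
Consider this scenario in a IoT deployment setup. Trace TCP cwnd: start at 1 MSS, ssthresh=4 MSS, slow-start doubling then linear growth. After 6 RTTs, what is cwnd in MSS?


RTT 0: cwnd = 1 MSS (initial)
RTT 1: cwnd = 2 MSS (slow start, doubled)
RTT 2: cwnd = 4 MSS (slow start, doubled)
RTT 3: cwnd = 5 MSS (congestion avoidance, +1)
RTT 4: cwnd = 6 MSS (congestion avoidance, +1)
RTT 5: cwnd = 7 MSS (congestion avoidance, +1)
RTT 6: cwnd = 8 MSS (congestion avoidance, +1)

8


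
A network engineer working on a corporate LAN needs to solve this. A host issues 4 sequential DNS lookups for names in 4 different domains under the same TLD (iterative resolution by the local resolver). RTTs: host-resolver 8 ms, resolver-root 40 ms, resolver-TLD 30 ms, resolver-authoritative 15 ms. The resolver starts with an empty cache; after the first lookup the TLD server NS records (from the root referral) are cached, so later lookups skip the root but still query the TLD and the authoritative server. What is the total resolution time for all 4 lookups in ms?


Lookup 1 (cold cache): local + root + TLD + auth = 8 + 40 + 30 + 15 = 93 ms
Lookups 2..4 (TLD NS cached -> skip root; new domain -> still ask TLD and auth): local + TLD + auth = 8 + 30 + 15 = 53 ms each
Remaining 3 lookups: 3 * 53 = 159 ms
Total = 93 + 159 = 252 ms

252


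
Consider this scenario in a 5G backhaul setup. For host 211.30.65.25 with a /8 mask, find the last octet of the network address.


Given: IP = 211.30.65.25, prefix = /8
Subnet mask = 255.0.0.0
Last octet of IP: 25
Last octet of mask: 0
Network last octet = 25 AND 0 = 0

0


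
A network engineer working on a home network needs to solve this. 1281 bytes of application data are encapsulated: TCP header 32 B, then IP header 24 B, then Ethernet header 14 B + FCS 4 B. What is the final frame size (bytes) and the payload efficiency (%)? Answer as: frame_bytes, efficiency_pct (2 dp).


TCP segment = 1281 + 32 = 1313 B
IP packet = 1313 + 24 = 1337 B
Ethernet frame = 1337 + 14 + 4 = 1355 B
Efficiency = app / frame = 1281 / 1355 = 0.945387 = 94.5387% -> 94.54% (2 dp)

1355, 94.54


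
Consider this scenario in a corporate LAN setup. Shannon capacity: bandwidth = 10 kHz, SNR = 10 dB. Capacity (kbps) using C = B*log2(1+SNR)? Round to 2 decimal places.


Given: B = 10 kHz, SNR = 10 dB
SNR linear = 10^(10/10) = 10
1 + SNR = 11
log2(11) = 3.4594316186
C = 10 * 1000 * 3.4594316186 = 34594.3162 bps
C = 34.594316 kbps -> 34.59 kbps (2 dp)

34.59


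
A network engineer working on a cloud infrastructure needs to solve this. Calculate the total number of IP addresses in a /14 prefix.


Given: CIDR prefix /14
Host bits = 32 - 14 = 18
Total addresses = 2^18 = 262144

262144


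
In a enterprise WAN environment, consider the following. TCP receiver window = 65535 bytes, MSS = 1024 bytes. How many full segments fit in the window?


Given: RWND = 65535 bytes, MSS = 1024 bytes
Full segments = floor(RWND / MSS)
Full segments = floor(65535 / 1024)
Full segments = floor(63.999) = 63

63


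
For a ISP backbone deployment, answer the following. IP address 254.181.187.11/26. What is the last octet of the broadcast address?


Given: IP = 254.181.187.11, prefix = /26
Host bits = 32 - 26 = 6
Network last octet = 11 AND mask = 0
Host part size = 2^6 - 1 = 63
Broadcast last octet = 0 OR 63 = 63

63


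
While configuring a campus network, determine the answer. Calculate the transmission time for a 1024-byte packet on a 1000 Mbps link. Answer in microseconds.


Given: packet = 1024 bytes, bandwidth = 1000 Mbps
Packet in bits = 1024 * 8 = 8192 bits
Bandwidth = 1000 * 10^6 = 1000000000 bps
Time = 8192 / 1000000000 seconds
Time in us = 8192 * 10^6 / 1000000000 = 8.192

8.192


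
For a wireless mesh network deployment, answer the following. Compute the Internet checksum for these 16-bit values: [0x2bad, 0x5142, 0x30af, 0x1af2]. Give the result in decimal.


Given words: [0x2bad, 0x5142, 0x30af, 0x1af2]
Step 1: Sum all words
Raw sum = 11181 + 20802 + 12463 + 6898 = 51344
One's complement = ~51344 & 0xFFFF = 14191

14191


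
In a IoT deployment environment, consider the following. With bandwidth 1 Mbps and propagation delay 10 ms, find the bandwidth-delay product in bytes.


Given: bandwidth = 1 Mbps, delay = 10 ms
BDP in bits = 1 * 10^6 * 10 / 1000
BDP in bits = 10000
BDP in bytes = 10000 / 8 = 1250

1250


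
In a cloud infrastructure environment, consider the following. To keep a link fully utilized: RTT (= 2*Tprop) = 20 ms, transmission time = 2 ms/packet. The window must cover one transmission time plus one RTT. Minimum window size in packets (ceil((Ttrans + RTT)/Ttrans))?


Given: Ttrans = 2 ms, RTT = 20 ms (= 2 * Tprop, Tprop = 10 ms)
Time until first ACK returns = Ttrans + RTT = 2 + 20 = 22 ms
Need W * Ttrans >= Ttrans + RTT  ->  W >= (Ttrans + RTT) / Ttrans
(Ttrans + RTT) / Ttrans = 22 / 2 = 11
W_min = ceil(11) = 11

11


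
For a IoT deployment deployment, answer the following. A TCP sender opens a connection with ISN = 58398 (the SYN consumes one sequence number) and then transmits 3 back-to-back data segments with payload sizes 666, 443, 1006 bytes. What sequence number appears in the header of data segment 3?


The SYN occupies sequence number ISN = 58398, so the first data byte is ISN + 1 = 58399.
SEQ of data segment i = (ISN + 1) + sum of payload sizes of segments 1..i-1.
Segment 1: SEQ = 58399, payload = 666 bytes
Segment 2: SEQ = 59065, payload = 443 bytes
Segment 3: SEQ = 59508, payload = 1006 bytes
SEQ of segment 3 = 58399 + 666 + 443 = 59508

59508


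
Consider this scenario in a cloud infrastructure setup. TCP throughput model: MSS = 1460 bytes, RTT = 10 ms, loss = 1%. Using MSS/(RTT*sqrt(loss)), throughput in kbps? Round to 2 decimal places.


Given: MSS = 1460 bytes, RTT = 10 ms, loss = 1%
RTT in seconds = 10 / 1000 = 0.01
Loss rate = 1% = 0.01
sqrt(loss) = sqrt(0.01) = 0.1
Throughput (bytes/s) = 1460 / (0.01 * 0.1) = 1460000.0000
Throughput (kbps) = 1460000.0000 * 8 / 1000 = 11680.000000 -> 11680.00 kbps (2 dp)

11680.00


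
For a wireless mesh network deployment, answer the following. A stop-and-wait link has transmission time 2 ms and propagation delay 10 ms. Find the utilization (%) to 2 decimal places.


Given: Ttrans = 2 ms, Tprop = 10 ms
RTT = 2 * Tprop = 2 * 10 = 20 ms
U = Ttrans / (Ttrans + RTT)
U = 2 / (2 + 20)
U = 2 / 22 = 0.090909
U% = 9.09%

9.09


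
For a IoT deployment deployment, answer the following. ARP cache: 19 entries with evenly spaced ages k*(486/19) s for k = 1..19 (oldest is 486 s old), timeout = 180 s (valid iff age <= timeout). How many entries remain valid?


Ages are k * 486/19 s for k = 1..19 (spacing = 25.5789 s).
Entry k is valid iff k * 486/19 <= 180 iff k <= 19 * 180 / 486 = 7.0370
n_valid = floor(7.0370) = 7
(n_stale = 19 - 7 = 12)

7


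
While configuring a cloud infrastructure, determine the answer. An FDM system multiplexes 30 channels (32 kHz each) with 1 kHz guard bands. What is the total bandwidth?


Given: 30 channels, 32 kHz each, guard = 1 kHz
Channel bandwidth = 30 * 32 = 960 kHz
Guard bands = 29 gaps * 1 kHz = 29 kHz
Total = 960 + 29 = 989 kHz

989


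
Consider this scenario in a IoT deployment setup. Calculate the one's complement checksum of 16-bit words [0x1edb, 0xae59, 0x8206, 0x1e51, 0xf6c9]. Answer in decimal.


Given words: [0x1edb, 0xae59, 0x8206, 0x1e51, 0xf6c9]
Step 1: Sum all words
Raw sum = 7899 + 44633 + 33286 + 7761 + 63177 = 156756
Step 2: Fold carry: (25684 + 2) = 25686
One's complement = ~25686 & 0xFFFF = 39849

39849


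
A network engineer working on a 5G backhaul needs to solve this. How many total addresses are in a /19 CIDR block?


Given: CIDR prefix /19
Host bits = 32 - 19 = 13
Total addresses = 2^13 = 8192

8192


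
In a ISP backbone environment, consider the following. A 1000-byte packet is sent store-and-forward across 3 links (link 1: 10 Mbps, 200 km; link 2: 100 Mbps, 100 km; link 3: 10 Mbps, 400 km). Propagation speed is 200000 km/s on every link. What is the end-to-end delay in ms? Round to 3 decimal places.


Packet = 1000 bytes = 8000 bits. Store-and-forward: sum (t_trans + t_prop) per link.
Link 1: t_trans = 8000/(10*10^6) s = 0.8000 ms; t_prop = 200/200000 s = 1.0000 ms; subtotal = 1.8000 ms
Link 2: t_trans = 8000/(100*10^6) s = 0.0800 ms; t_prop = 100/200000 s = 0.5000 ms; subtotal = 0.5800 ms
Link 3: t_trans = 8000/(10*10^6) s = 0.8000 ms; t_prop = 400/200000 s = 2.0000 ms; subtotal = 2.8000 ms
End-to-end = 1.8000 + 0.5800 + 2.8000 = 5.1800 ms -> 5.180 ms (3 dp)

5.180


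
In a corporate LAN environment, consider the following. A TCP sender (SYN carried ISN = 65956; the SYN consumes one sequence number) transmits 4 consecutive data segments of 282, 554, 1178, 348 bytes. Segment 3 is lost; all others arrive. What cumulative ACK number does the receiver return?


SYN uses sequence number 65956; first data byte = ISN + 1 = 65957.
Segment 1: SEQ = 65957, len = 282 B, covers [65957, 66238]
Segment 2: SEQ = 66239, len = 554 B, covers [66239, 66792]
Segment 3: SEQ = 66793, len = 1178 B, covers [66793, 67970] [LOST]
Segment 4: SEQ = 67971, len = 348 B, covers [67971, 68318]
In-order data received: bytes [65957, 66792] (segments 1..2).
Segment 3 missing -> gap begins at byte 66793; later segments buffered out of order.
Cumulative ACK = next expected in-order byte = 65957 + 282 + 554 = 66793

66793


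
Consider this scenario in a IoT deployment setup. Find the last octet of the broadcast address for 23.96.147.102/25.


Given: IP = 23.96.147.102, prefix = /25
Host bits = 32 - 25 = 7
Network last octet = 102 AND mask = 0
Host part size = 2^7 - 1 = 127
Broadcast last octet = 0 OR 127 = 127

127


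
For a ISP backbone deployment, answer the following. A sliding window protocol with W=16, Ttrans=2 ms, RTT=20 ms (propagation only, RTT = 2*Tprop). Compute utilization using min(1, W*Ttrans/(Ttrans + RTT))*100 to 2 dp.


Given: W = 16, Ttrans = 2 ms, RTT = 20 ms (= 2 * Tprop, Tprop = 10 ms)
Cycle time = Ttrans + RTT = 2 + 20 = 22 ms (first packet sent until its ACK returns)
W * Ttrans = 16 * 2 = 32 ms of sending per cycle
W * Ttrans / (Ttrans + RTT) = 32 / 22 = 1.454545
U = min(1, 1.454545) = 1.000000
U% = 100.00%

100.00


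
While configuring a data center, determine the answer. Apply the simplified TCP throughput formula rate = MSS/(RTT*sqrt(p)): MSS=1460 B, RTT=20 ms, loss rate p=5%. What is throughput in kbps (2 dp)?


Given: MSS = 1460 bytes, RTT = 20 ms, loss = 5%
RTT in seconds = 20 / 1000 = 0.02
Loss rate = 5% = 0.05
sqrt(loss) = sqrt(0.05) = 0.223606797750
Throughput (bytes/s) = 1460 / (0.02 * 0.223606797750) = 326465.9247
Throughput (kbps) = 326465.9247 * 8 / 1000 = 2611.727398 -> 2611.73 kbps (2 dp)

2611.73


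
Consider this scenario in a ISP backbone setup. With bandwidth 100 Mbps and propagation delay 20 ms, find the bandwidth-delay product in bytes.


Given: bandwidth = 100 Mbps, delay = 20 ms
BDP in bits = 100 * 10^6 * 20 / 1000
BDP in bits = 2000000
BDP in bytes = 2000000 / 8 = 250000

250000


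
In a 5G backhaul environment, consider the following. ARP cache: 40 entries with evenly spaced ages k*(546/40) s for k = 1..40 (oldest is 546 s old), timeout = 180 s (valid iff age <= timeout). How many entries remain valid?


Ages are k * 546/40 s for k = 1..40 (spacing = 13.6500 s).
Entry k is valid iff k * 546/40 <= 180 iff k <= 40 * 180 / 546 = 13.1868
n_valid = floor(13.1868) = 13
(n_stale = 40 - 13 = 27)

13


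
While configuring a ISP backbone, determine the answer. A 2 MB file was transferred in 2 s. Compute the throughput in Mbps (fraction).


Given: file = 2 MB, time = 2 s
File in Mb = 2 * 8 = 16 Mb
Throughput = 16 / 2 Mbps
Throughput = 8 Mbps

8


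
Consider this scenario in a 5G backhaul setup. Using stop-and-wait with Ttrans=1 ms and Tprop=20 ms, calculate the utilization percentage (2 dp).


Given: Ttrans = 1 ms, Tprop = 20 ms
RTT = 2 * Tprop = 2 * 20 = 40 ms
U = Ttrans / (Ttrans + RTT)
U = 1 / (1 + 40)
U = 1 / 41 = 0.02439
U% = 2.44%

2.44


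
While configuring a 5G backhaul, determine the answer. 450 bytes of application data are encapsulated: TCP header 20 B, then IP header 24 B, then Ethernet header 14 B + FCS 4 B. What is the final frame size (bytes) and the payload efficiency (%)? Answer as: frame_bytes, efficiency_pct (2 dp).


TCP segment = 450 + 20 = 470 B
IP packet = 470 + 24 = 494 B
Ethernet frame = 494 + 14 + 4 = 512 B
Efficiency = app / frame = 450 / 512 = 0.878906 = 87.8906% -> 87.89% (2 dp)

512, 87.89


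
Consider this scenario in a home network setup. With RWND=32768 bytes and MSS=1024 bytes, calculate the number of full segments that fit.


Given: RWND = 32768 bytes, MSS = 1024 bytes
Full segments = floor(RWND / MSS)
Full segments = floor(32768 / 1024)
Full segments = floor(32.0) = 32

32


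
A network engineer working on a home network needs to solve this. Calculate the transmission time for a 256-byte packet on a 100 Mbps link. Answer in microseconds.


Given: packet = 256 bytes, bandwidth = 100 Mbps
Packet in bits = 256 * 8 = 2048 bits
Bandwidth = 100 * 10^6 = 100000000 bps
Time = 2048 / 100000000 seconds
Time in us = 2048 * 10^6 / 100000000 = 20.48

20.48


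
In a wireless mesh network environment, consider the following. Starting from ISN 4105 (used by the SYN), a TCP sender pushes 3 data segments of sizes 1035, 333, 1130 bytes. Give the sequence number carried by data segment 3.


The SYN occupies sequence number ISN = 4105, so the first data byte is ISN + 1 = 4106.
SEQ of data segment i = (ISN + 1) + sum of payload sizes of segments 1..i-1.
Segment 1: SEQ = 4106, payload = 1035 bytes
Segment 2: SEQ = 5141, payload = 333 bytes
Segment 3: SEQ = 5474, payload = 1130 bytes
SEQ of segment 3 = 4106 + 1035 + 333 = 5474

5474


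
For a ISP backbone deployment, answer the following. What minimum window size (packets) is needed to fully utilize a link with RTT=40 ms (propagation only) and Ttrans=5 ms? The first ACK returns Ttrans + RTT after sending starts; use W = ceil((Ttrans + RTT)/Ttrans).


Given: Ttrans = 5 ms, RTT = 40 ms (= 2 * Tprop, Tprop = 20 ms)
Time until first ACK returns = Ttrans + RTT = 5 + 40 = 45 ms
Need W * Ttrans >= Ttrans + RTT  ->  W >= (Ttrans + RTT) / Ttrans
(Ttrans + RTT) / Ttrans = 45 / 5 = 9
W_min = ceil(9) = 9

9


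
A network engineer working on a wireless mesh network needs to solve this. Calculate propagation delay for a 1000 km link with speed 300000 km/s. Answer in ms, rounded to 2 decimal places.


Given: distance = 1000 km, speed = 300000 km/s
Delay = distance / speed = 1000 / 300000 seconds
Delay in ms = 1000 * 1000 / 300000
Delay = 3.3333 ms
Rounded to 2 dp = 3.33 ms

3.33


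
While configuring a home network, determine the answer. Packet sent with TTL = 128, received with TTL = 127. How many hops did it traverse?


Given: initial TTL = 128, received TTL = 127
Hops = initial TTL - received TTL
Hops = 128 - 127 = 1

1


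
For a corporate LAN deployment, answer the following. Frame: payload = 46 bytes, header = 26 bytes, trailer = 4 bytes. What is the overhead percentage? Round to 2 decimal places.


Given: payload = 46 B, header = 26 B, trailer = 4 B
Overhead bytes = header + trailer = 26 + 4 = 30
Total frame = payload + overhead = 46 + 30 = 76
Overhead % = 30 / 76 * 100 = 39.4737% -> 39.47% (2 dp)

39.47


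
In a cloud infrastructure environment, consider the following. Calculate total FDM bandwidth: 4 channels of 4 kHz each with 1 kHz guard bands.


Given: 4 channels, 4 kHz each, guard = 1 kHz
Channel bandwidth = 4 * 4 = 16 kHz
Guard bands = 3 gaps * 1 kHz = 3 kHz
Total = 16 + 3 = 19 kHz

19


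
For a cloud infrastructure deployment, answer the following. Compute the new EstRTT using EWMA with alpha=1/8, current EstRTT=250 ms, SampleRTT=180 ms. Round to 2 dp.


Given: EstRTT = 250 ms, SampleRTT = 180 ms, alpha = 1/8
New EstRTT = (1 - alpha) * EstRTT + alpha * SampleRTT
(7/8) * 250 = 218.75
(1/8) * 180 = 22.5
New EstRTT = 218.75 + 22.5 = 241.25 ms -> 241.25 ms (2 dp)

241.25


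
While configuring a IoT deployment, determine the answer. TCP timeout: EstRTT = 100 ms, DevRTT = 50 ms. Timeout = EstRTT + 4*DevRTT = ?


Given: EstRTT = 100 ms, DevRTT = 50 ms
Timeout = EstRTT + 4 * DevRTT
4 * DevRTT = 4 * 50 = 200
Timeout = 100 + 200 = 300 ms

300


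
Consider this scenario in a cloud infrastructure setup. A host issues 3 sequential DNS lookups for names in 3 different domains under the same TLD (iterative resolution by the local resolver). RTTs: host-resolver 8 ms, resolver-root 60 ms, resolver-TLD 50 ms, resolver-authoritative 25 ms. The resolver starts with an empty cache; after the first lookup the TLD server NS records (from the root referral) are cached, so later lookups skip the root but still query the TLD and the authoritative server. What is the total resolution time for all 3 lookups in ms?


Lookup 1 (cold cache): local + root + TLD + auth = 8 + 60 + 50 + 25 = 143 ms
Lookups 2..3 (TLD NS cached -> skip root; new domain -> still ask TLD and auth): local + TLD + auth = 8 + 50 + 25 = 83 ms each
Remaining 2 lookups: 2 * 83 = 166 ms
Total = 143 + 166 = 309 ms

309


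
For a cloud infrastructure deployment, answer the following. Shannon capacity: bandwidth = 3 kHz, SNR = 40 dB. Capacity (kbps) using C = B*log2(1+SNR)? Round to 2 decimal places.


Given: B = 3 kHz, SNR = 40 dB
SNR linear = 10^(40/10) = 10000
1 + SNR = 10001
log2(10001) = 13.2878566418
C = 3 * 1000 * 13.2878566418 = 39863.5699 bps
C = 39.863570 kbps -> 39.86 kbps (2 dp)

39.86


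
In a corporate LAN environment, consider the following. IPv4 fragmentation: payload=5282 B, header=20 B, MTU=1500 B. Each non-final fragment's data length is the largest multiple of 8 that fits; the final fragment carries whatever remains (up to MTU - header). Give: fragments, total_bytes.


Max data per non-final fragment = floor((MTU - header)/8)*8 = floor((1500 - 20)/8)*8 = floor(1480/8)*8 = 1480 B
Final fragment needs no 8-byte alignment: it can carry up to MTU - header = 1480 B
Non-final fragments needed = ceil((payload - 1480) / 1480) = ceil(3802/1480) = ceil(2.5689) = 3
Number of fragments = 3 + 1 = 4
Fragment sizes (data): 3 * 1480 B + 842 B (last, 842 <= 1480 OK)
Total bytes sent = payload + n_frags * header = 5282 + 4*20 = 5282 + 80 = 5362 B

4, 5362


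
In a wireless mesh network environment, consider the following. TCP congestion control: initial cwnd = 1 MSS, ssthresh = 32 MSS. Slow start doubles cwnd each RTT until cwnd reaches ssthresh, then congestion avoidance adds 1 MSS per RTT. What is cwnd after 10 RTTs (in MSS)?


RTT 0: cwnd = 1 MSS (initial)
RTT 1: cwnd = 2 MSS (slow start, doubled)
RTT 2: cwnd = 4 MSS (slow start, doubled)
RTT 3: cwnd = 8 MSS (slow start, doubled)
RTT 4: cwnd = 16 MSS (slow start, doubled)
RTT 5: cwnd = 32 MSS (slow start, doubled)
RTT 6: cwnd = 33 MSS (congestion avoidance, +1)
RTT 7: cwnd = 34 MSS (congestion avoidance, +1)
RTT 8: cwnd = 35 MSS (congestion avoidance, +1)
RTT 9: cwnd = 36 MSS (congestion avoidance, +1)
RTT 10: cwnd = 37 MSS (congestion avoidance, +1)

37


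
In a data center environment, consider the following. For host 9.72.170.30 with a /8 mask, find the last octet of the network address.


Given: IP = 9.72.170.30, prefix = /8
Subnet mask = 255.0.0.0
Last octet of IP: 30
Last octet of mask: 0
Network last octet = 30 AND 0 = 0

0


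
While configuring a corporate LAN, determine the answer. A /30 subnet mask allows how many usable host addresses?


Given: subnet mask /30
Host bits = 32 - 30 = 2
Total addresses = 2^2 = 4
Usable hosts = 4 - 2 (network + broadcast) = 2

2


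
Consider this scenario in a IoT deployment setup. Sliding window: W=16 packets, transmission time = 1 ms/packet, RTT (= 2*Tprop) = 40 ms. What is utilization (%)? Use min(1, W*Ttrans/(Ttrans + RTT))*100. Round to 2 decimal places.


Given: W = 16, Ttrans = 1 ms, RTT = 40 ms (= 2 * Tprop, Tprop = 20 ms)
Cycle time = Ttrans + RTT = 1 + 40 = 41 ms (first packet sent until its ACK returns)
W * Ttrans = 16 * 1 = 16 ms of sending per cycle
W * Ttrans / (Ttrans + RTT) = 16 / 41 = 0.390244
U = min(1, 0.390244) = 0.390244
U% = 39.02%

39.02


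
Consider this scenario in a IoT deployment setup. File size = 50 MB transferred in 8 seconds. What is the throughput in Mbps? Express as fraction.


Given: file = 50 MB, time = 8 s
File in Mb = 50 * 8 = 400 Mb
Throughput = 400 / 8 Mbps
Throughput = 50 Mbps

50


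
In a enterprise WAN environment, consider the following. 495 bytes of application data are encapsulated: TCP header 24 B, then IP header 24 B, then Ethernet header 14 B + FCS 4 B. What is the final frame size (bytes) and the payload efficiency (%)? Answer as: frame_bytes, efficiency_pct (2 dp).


TCP segment = 495 + 24 = 519 B
IP packet = 519 + 24 = 543 B
Ethernet frame = 543 + 14 + 4 = 561 B
Efficiency = app / frame = 495 / 561 = 0.882353 = 88.2353% -> 88.24% (2 dp)

561, 88.24


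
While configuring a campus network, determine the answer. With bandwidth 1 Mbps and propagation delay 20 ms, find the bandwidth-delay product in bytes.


Given: bandwidth = 1 Mbps, delay = 20 ms
BDP in bits = 1 * 10^6 * 20 / 1000
BDP in bits = 20000
BDP in bytes = 20000 / 8 = 2500

2500


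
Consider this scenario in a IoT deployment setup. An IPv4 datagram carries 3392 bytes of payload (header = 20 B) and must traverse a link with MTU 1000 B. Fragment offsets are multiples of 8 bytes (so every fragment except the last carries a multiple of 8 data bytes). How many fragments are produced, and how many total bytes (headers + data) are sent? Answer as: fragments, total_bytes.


Max data per non-final fragment = floor((MTU - header)/8)*8 = floor((1000 - 20)/8)*8 = floor(980/8)*8 = 976 B
Final fragment needs no 8-byte alignment: it can carry up to MTU - header = 980 B
Non-final fragments needed = ceil((payload - 980) / 976) = ceil(2412/976) = ceil(2.4713) = 3
Number of fragments = 3 + 1 = 4
Fragment sizes (data): 3 * 976 B + 464 B (last, 464 <= 980 OK)
Total bytes sent = payload + n_frags * header = 3392 + 4*20 = 3392 + 80 = 3472 B

4, 3472


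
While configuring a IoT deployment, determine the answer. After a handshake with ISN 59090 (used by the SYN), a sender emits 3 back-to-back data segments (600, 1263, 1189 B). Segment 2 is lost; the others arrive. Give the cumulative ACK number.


SYN uses sequence number 59090; first data byte = ISN + 1 = 59091.
Segment 1: SEQ = 59091, len = 600 B, covers [59091, 59690]
Segment 2: SEQ = 59691, len = 1263 B, covers [59691, 60953] [LOST]
Segment 3: SEQ = 60954, len = 1189 B, covers [60954, 62142]
In-order data received: bytes [59091, 59690] (segments 1..1).
Segment 2 missing -> gap begins at byte 59691; later segments buffered out of order.
Cumulative ACK = next expected in-order byte = 59091 + 600 = 59691

59691


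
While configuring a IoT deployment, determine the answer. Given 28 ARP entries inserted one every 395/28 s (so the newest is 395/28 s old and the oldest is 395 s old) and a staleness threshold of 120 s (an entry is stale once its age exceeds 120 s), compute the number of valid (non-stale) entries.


Ages are k * 395/28 s for k = 1..28 (spacing = 14.1071 s).
Entry k is valid iff k * 395/28 <= 120 iff k <= 28 * 120 / 395 = 8.5063
n_valid = floor(8.5063) = 8
(n_stale = 28 - 8 = 20)

8


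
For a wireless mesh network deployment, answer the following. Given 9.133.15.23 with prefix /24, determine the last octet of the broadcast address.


Given: IP = 9.133.15.23, prefix = /24
Host bits = 32 - 24 = 8
Network last octet = 23 AND mask = 0
Host part size = 2^8 - 1 = 255
Broadcast last octet = 0 OR 255 = 255

255


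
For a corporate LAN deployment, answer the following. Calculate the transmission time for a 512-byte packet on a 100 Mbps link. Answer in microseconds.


Given: packet = 512 bytes, bandwidth = 100 Mbps
Packet in bits = 512 * 8 = 4096 bits
Bandwidth = 100 * 10^6 = 100000000 bps
Time = 4096 / 100000000 seconds
Time in us = 4096 * 10^6 / 100000000 = 40.96

40.96


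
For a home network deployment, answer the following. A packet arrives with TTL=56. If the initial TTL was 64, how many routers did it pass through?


Given: initial TTL = 64, received TTL = 56
Hops = initial TTL - received TTL
Hops = 64 - 56 = 8

8


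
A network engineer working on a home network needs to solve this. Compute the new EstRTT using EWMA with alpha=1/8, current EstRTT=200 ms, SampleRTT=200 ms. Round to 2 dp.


Given: EstRTT = 200 ms, SampleRTT = 200 ms, alpha = 1/8
New EstRTT = (1 - alpha) * EstRTT + alpha * SampleRTT
(7/8) * 200 = 175
(1/8) * 200 = 25
New EstRTT = 175 + 25 = 200 ms -> 200.00 ms (2 dp)

200.00


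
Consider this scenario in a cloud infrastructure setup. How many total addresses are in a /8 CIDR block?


Given: CIDR prefix /8
Host bits = 32 - 8 = 24
Total addresses = 2^24 = 16777216

16777216


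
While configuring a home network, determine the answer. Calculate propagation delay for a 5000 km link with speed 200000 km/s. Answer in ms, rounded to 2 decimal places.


Given: distance = 5000 km, speed = 200000 km/s
Delay = distance / speed = 5000 / 200000 seconds
Delay in ms = 5000 * 1000 / 200000
Delay = 25.0000 ms
Rounded to 2 dp = 25.00 ms

25.00


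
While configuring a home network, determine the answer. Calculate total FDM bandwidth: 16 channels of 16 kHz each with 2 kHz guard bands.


Given: 16 channels, 16 kHz each, guard = 2 kHz
Channel bandwidth = 16 * 16 = 256 kHz
Guard bands = 15 gaps * 2 kHz = 30 kHz
Total = 256 + 30 = 286 kHz

286


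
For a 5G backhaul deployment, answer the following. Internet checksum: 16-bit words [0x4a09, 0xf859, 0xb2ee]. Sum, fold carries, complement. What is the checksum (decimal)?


Given words: [0x4a09, 0xf859, 0xb2ee]
Step 1: Sum all words
Raw sum = 18953 + 63577 + 45806 = 128336
Step 2: Fold carry: (62800 + 1) = 62801
One's complement = ~62801 & 0xFFFF = 2734

2734


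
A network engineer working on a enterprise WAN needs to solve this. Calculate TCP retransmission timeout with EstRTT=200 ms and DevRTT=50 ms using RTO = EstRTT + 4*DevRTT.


Given: EstRTT = 200 ms, DevRTT = 50 ms
Timeout = EstRTT + 4 * DevRTT
4 * DevRTT = 4 * 50 = 200
Timeout = 200 + 200 = 400 ms

400


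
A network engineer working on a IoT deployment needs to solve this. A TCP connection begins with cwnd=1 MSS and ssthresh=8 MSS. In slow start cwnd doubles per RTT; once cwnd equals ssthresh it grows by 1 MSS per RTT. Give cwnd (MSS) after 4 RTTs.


RTT 0: cwnd = 1 MSS (initial)
RTT 1: cwnd = 2 MSS (slow start, doubled)
RTT 2: cwnd = 4 MSS (slow start, doubled)
RTT 3: cwnd = 8 MSS (slow start, doubled)
RTT 4: cwnd = 9 MSS (congestion avoidance, +1)

9


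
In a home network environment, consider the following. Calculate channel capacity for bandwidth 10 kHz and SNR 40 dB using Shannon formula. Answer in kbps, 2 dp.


Given: B = 10 kHz, SNR = 40 dB
SNR linear = 10^(40/10) = 10000
1 + SNR = 10001
log2(10001) = 13.2878566418
C = 10 * 1000 * 13.2878566418 = 132878.5664 bps
C = 132.878566 kbps -> 132.88 kbps (2 dp)

132.88


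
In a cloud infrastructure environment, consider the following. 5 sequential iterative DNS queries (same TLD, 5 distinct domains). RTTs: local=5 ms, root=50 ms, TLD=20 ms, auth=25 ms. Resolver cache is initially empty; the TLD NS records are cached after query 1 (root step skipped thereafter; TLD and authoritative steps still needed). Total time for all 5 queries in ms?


Lookup 1 (cold cache): local + root + TLD + auth = 5 + 50 + 20 + 25 = 100 ms
Lookups 2..5 (TLD NS cached -> skip root; new domain -> still ask TLD and auth): local + TLD + auth = 5 + 20 + 25 = 50 ms each
Remaining 4 lookups: 4 * 50 = 200 ms
Total = 100 + 200 = 300 ms

300


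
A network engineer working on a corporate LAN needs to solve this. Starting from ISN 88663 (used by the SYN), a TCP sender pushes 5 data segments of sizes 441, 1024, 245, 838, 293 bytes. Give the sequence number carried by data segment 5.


The SYN occupies sequence number ISN = 88663, so the first data byte is ISN + 1 = 88664.
SEQ of data segment i = (ISN + 1) + sum of payload sizes of segments 1..i-1.
Segment 1: SEQ = 88664, payload = 441 bytes
Segment 2: SEQ = 89105, payload = 1024 bytes
Segment 3: SEQ = 90129, payload = 245 bytes
Segment 4: SEQ = 90374, payload = 838 bytes
Segment 5: SEQ = 91212, payload = 293 bytes
SEQ of segment 5 = 88664 + 441 + 1024 + 245 + 838 = 91212

91212


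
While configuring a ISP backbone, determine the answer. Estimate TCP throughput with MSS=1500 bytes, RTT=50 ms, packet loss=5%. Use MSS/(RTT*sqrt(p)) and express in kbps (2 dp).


Given: MSS = 1500 bytes, RTT = 50 ms, loss = 5%
RTT in seconds = 50 / 1000 = 0.05
Loss rate = 5% = 0.05
sqrt(loss) = sqrt(0.05) = 0.223606797750
Throughput (bytes/s) = 1500 / (0.05 * 0.223606797750) = 134164.0786
Throughput (kbps) = 134164.0786 * 8 / 1000 = 1073.312629 -> 1073.31 kbps (2 dp)

1073.31


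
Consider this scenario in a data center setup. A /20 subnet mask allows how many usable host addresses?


Given: subnet mask /20
Host bits = 32 - 20 = 12
Total addresses = 2^12 = 4096
Usable hosts = 4096 - 2 (network + broadcast) = 4094

4094


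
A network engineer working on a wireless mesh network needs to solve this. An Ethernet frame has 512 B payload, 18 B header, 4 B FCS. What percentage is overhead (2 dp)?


Given: payload = 512 B, header = 18 B, trailer = 4 B
Overhead bytes = header + trailer = 18 + 4 = 22
Total frame = payload + overhead = 512 + 22 = 534
Overhead % = 22 / 534 * 100 = 4.1199% -> 4.12% (2 dp)

4.12


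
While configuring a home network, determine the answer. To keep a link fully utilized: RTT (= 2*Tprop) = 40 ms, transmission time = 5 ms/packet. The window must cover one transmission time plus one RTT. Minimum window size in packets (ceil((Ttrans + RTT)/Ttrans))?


Given: Ttrans = 5 ms, RTT = 40 ms (= 2 * Tprop, Tprop = 20 ms)
Time until first ACK returns = Ttrans + RTT = 5 + 40 = 45 ms
Need W * Ttrans >= Ttrans + RTT  ->  W >= (Ttrans + RTT) / Ttrans
(Ttrans + RTT) / Ttrans = 45 / 5 = 9
W_min = ceil(9) = 9

9


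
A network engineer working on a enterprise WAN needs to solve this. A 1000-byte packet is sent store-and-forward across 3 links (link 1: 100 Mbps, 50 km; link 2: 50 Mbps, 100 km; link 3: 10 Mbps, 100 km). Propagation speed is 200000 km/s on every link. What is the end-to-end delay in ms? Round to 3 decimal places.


Packet = 1000 bytes = 8000 bits. Store-and-forward: sum (t_trans + t_prop) per link.
Link 1: t_trans = 8000/(100*10^6) s = 0.0800 ms; t_prop = 50/200000 s = 0.2500 ms; subtotal = 0.3300 ms
Link 2: t_trans = 8000/(50*10^6) s = 0.1600 ms; t_prop = 100/200000 s = 0.5000 ms; subtotal = 0.6600 ms
Link 3: t_trans = 8000/(10*10^6) s = 0.8000 ms; t_prop = 100/200000 s = 0.5000 ms; subtotal = 1.3000 ms
End-to-end = 0.3300 + 0.6600 + 1.3000 = 2.2900 ms -> 2.290 ms (3 dp)

2.290


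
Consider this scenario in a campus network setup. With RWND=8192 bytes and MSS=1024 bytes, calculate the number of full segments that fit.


Given: RWND = 8192 bytes, MSS = 1024 bytes
Full segments = floor(RWND / MSS)
Full segments = floor(8192 / 1024)
Full segments = floor(8.0) = 8

8


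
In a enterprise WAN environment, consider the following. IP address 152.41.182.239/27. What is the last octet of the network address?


Given: IP = 152.41.182.239, prefix = /27
Subnet mask = 255.255.255.224
Last octet of IP: 239
Last octet of mask: 224
Network last octet = 239 AND 224 = 224

224


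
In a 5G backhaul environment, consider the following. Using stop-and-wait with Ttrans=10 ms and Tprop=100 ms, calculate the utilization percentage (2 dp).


Given: Ttrans = 10 ms, Tprop = 100 ms
RTT = 2 * Tprop = 2 * 100 = 200 ms
U = Ttrans / (Ttrans + RTT)
U = 10 / (10 + 200)
U = 10 / 210 = 0.047619
U% = 4.76%

4.76


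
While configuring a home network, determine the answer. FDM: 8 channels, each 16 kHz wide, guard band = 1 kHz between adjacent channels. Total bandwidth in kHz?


Given: 8 channels, 16 kHz each, guard = 1 kHz
Channel bandwidth = 8 * 16 = 128 kHz
Guard bands = 7 gaps * 1 kHz = 7 kHz
Total = 128 + 7 = 135 kHz

135


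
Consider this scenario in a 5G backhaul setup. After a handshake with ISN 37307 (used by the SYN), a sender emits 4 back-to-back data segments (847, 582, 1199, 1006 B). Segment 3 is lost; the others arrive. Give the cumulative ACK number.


SYN uses sequence number 37307; first data byte = ISN + 1 = 37308.
Segment 1: SEQ = 37308, len = 847 B, covers [37308, 38154]
Segment 2: SEQ = 38155, len = 582 B, covers [38155, 38736]
Segment 3: SEQ = 38737, len = 1199 B, covers [38737, 39935] [LOST]
Segment 4: SEQ = 39936, len = 1006 B, covers [39936, 40941]
In-order data received: bytes [37308, 38736] (segments 1..2).
Segment 3 missing -> gap begins at byte 38737; later segments buffered out of order.
Cumulative ACK = next expected in-order byte = 37308 + 847 + 582 = 38737

38737


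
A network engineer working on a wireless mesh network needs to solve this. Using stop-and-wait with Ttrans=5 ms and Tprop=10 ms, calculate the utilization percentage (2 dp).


Given: Ttrans = 5 ms, Tprop = 10 ms
RTT = 2 * Tprop = 2 * 10 = 20 ms
U = Ttrans / (Ttrans + RTT)
U = 5 / (5 + 20)
U = 5 / 25 = 0.2
U% = 20.00%

20.00


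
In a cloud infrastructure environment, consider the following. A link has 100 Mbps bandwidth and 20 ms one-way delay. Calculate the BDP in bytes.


Given: bandwidth = 100 Mbps, delay = 20 ms
BDP in bits = 100 * 10^6 * 20 / 1000
BDP in bits = 2000000
BDP in bytes = 2000000 / 8 = 250000

250000


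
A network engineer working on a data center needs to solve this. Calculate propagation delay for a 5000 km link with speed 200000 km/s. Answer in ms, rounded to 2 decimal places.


Given: distance = 5000 km, speed = 200000 km/s
Delay = distance / speed = 5000 / 200000 seconds
Delay in ms = 5000 * 1000 / 200000
Delay = 25.0000 ms
Rounded to 2 dp = 25.00 ms

25.00


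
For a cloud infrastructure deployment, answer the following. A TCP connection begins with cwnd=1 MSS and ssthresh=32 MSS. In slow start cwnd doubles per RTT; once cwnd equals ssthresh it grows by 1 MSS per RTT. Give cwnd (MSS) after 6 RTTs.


RTT 0: cwnd = 1 MSS (initial)
RTT 1: cwnd = 2 MSS (slow start, doubled)
RTT 2: cwnd = 4 MSS (slow start, doubled)
RTT 3: cwnd = 8 MSS (slow start, doubled)
RTT 4: cwnd = 16 MSS (slow start, doubled)
RTT 5: cwnd = 32 MSS (slow start, doubled)
RTT 6: cwnd = 33 MSS (congestion avoidance, +1)

33


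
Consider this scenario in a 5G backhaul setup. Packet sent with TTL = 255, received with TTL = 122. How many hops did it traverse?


Given: initial TTL = 255, received TTL = 122
Hops = initial TTL - received TTL
Hops = 255 - 122 = 133

133


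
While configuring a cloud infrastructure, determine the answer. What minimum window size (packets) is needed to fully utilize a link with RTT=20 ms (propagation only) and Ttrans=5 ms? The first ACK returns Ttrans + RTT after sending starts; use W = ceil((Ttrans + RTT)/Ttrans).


Given: Ttrans = 5 ms, RTT = 20 ms (= 2 * Tprop, Tprop = 10 ms)
Time until first ACK returns = Ttrans + RTT = 5 + 20 = 25 ms
Need W * Ttrans >= Ttrans + RTT  ->  W >= (Ttrans + RTT) / Ttrans
(Ttrans + RTT) / Ttrans = 25 / 5 = 5
W_min = ceil(5) = 5

5


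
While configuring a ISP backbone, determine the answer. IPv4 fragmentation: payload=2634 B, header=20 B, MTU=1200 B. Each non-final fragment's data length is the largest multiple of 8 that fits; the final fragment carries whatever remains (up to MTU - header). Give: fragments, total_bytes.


Max data per non-final fragment = floor((MTU - header)/8)*8 = floor((1200 - 20)/8)*8 = floor(1180/8)*8 = 1176 B
Final fragment needs no 8-byte alignment: it can carry up to MTU - header = 1180 B
Non-final fragments needed = ceil((payload - 1180) / 1176) = ceil(1454/1176) = ceil(1.2364) = 2
Number of fragments = 2 + 1 = 3
Fragment sizes (data): 2 * 1176 B + 282 B (last, 282 <= 1180 OK)
Total bytes sent = payload + n_frags * header = 2634 + 3*20 = 2634 + 60 = 2694 B

3, 2694


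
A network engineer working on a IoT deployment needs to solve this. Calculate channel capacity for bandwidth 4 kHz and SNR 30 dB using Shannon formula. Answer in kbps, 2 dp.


Given: B = 4 kHz, SNR = 30 dB
SNR linear = 10^(30/10) = 1000
1 + SNR = 1001
log2(1001) = 9.9672262588
C = 4 * 1000 * 9.9672262588 = 39868.9050 bps
C = 39.868905 kbps -> 39.87 kbps (2 dp)

39.87


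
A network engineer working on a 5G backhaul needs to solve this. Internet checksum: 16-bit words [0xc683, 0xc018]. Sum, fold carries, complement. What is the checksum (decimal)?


Given words: [0xc683, 0xc018]
Step 1: Sum all words
Raw sum = 50819 + 49176 = 99995
Step 2: Fold carry: (34459 + 1) = 34460
One's complement = ~34460 & 0xFFFF = 31075

31075


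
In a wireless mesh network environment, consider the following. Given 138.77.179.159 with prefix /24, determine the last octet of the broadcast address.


Given: IP = 138.77.179.159, prefix = /24
Host bits = 32 - 24 = 8
Network last octet = 159 AND mask = 0
Host part size = 2^8 - 1 = 255
Broadcast last octet = 0 OR 255 = 255

255


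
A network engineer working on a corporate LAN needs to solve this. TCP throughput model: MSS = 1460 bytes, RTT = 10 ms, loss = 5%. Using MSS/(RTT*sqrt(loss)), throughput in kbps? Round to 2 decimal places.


Given: MSS = 1460 bytes, RTT = 10 ms, loss = 5%
RTT in seconds = 10 / 1000 = 0.01
Loss rate = 5% = 0.05
sqrt(loss) = sqrt(0.05) = 0.223606797750
Throughput (bytes/s) = 1460 / (0.01 * 0.223606797750) = 652931.8494
Throughput (kbps) = 652931.8494 * 8 / 1000 = 5223.454795 -> 5223.45 kbps (2 dp)

5223.45


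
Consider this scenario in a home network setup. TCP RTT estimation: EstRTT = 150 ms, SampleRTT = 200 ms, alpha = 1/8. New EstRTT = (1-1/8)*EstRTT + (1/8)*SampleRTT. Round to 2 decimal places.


Given: EstRTT = 150 ms, SampleRTT = 200 ms, alpha = 1/8
New EstRTT = (1 - alpha) * EstRTT + alpha * SampleRTT
(7/8) * 150 = 131.25
(1/8) * 200 = 25
New EstRTT = 131.25 + 25 = 156.25 ms -> 156.25 ms (2 dp)

156.25


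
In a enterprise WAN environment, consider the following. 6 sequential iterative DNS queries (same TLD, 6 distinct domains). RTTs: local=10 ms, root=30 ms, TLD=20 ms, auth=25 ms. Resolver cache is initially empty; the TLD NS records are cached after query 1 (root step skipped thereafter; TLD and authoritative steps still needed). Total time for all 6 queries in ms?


Lookup 1 (cold cache): local + root + TLD + auth = 10 + 30 + 20 + 25 = 85 ms
Lookups 2..6 (TLD NS cached -> skip root; new domain -> still ask TLD and auth): local + TLD + auth = 10 + 20 + 25 = 55 ms each
Remaining 5 lookups: 5 * 55 = 275 ms
Total = 85 + 275 = 360 ms

360
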